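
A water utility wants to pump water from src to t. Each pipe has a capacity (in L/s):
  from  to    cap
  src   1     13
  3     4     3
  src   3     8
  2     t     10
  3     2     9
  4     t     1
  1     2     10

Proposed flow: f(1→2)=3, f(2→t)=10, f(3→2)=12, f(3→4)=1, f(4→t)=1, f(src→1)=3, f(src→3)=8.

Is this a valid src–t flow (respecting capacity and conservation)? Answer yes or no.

No

Capacity violated on 3→2: flow 12 > capacity 9.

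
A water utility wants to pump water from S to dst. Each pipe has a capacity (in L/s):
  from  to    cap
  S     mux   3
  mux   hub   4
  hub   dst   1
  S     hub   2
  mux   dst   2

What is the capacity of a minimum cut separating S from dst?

Max flow = 3 (via 2 augmenting paths).
In the residual at optimum, the set reachable from S is {S, hub, mux}.
Cut edges: mux→dst (cap 2), hub→dst (cap 1). Sum = 3.

3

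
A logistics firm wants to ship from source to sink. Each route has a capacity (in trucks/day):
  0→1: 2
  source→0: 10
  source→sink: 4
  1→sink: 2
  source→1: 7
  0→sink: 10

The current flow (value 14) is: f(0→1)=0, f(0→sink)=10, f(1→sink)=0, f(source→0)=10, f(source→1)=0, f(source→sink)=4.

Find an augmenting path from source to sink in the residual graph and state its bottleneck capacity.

Residual along source→1→sink: source→1: 7, 1→sink: 2.
Bottleneck = min = 2.

source→1→sink, bottleneck 2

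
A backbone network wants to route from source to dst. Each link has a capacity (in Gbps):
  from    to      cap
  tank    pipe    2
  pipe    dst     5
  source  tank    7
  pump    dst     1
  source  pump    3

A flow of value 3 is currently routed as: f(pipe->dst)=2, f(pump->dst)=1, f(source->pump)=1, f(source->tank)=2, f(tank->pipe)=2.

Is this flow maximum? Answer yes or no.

Residual reachable from source: {pump, source, tank}; dst is not reachable.
Saturated cut: tank->pipe, pump->dst with total capacity 3 = current flow value. Flow is maximum.

Yes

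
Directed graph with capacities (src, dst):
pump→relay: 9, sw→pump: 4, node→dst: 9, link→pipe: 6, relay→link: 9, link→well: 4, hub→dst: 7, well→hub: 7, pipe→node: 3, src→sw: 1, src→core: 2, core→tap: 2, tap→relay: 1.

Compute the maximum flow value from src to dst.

Augment src→sw→pump→relay→link→pipe→node→dst: bottleneck 1. Total 1.
Augment src→core→tap→relay→link→pipe→node→dst: bottleneck 1. Total 2.
No augmenting path remains in the residual graph.

2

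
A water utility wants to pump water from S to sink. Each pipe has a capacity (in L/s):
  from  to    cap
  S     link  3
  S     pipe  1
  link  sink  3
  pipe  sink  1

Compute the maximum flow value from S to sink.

Augment S→pipe→sink: bottleneck 1. Total 1.
Augment S→link→sink: bottleneck 3. Total 4.
No augmenting path remains in the residual graph.

4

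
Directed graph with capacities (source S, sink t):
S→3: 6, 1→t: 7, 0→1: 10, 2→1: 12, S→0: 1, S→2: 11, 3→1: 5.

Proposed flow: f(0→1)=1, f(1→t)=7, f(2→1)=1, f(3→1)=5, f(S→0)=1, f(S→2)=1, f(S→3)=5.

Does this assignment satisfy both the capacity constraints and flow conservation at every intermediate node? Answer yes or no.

Every edge has 0 ≤ f(e) ≤ cap(e).
At each intermediate node, inflow equals outflow.

Yes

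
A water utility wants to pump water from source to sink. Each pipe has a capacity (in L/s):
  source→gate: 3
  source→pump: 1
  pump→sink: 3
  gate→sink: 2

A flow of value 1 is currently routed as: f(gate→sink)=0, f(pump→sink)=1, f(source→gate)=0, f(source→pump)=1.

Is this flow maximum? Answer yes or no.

No

Residual path source→gate→sink has bottleneck 2 > 0.
Pushing 2 along it raises the flow to 3, so the given flow is not maximum.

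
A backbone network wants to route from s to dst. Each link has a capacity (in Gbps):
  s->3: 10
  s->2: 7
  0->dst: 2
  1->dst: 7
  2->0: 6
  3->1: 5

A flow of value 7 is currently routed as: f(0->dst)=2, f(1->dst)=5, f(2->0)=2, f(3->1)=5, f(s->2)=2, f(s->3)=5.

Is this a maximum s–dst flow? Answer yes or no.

Yes

Residual reachable from s: {0, 2, 3, s}; dst is not reachable.
Saturated cut: 3->1, 0->dst with total capacity 7 = current flow value. Flow is maximum.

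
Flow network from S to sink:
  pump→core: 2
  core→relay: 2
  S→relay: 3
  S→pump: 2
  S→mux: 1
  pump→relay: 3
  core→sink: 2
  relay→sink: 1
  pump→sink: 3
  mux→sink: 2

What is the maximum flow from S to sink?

4

Augment S→pump→sink: bottleneck 2. Total 2.
Augment S→mux→sink: bottleneck 1. Total 3.
Augment S→relay→sink: bottleneck 1. Total 4.
No augmenting path remains in the residual graph.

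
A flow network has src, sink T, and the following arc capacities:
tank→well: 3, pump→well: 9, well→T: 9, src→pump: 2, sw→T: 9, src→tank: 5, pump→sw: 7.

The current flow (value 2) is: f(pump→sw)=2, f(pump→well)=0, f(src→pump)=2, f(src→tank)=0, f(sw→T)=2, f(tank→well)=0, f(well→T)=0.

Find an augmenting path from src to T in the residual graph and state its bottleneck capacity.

src→tank→well→T, bottleneck 3

Residual along src→tank→well→T: src→tank: 5, tank→well: 3, well→T: 9.
Bottleneck = min = 3.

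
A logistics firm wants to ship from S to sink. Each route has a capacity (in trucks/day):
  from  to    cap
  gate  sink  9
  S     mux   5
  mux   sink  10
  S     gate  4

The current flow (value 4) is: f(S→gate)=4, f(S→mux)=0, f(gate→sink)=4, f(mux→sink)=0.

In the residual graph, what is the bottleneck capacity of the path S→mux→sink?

5

Residual capacities along the path: S→mux: 5, mux→sink: 10.
Minimum is 5.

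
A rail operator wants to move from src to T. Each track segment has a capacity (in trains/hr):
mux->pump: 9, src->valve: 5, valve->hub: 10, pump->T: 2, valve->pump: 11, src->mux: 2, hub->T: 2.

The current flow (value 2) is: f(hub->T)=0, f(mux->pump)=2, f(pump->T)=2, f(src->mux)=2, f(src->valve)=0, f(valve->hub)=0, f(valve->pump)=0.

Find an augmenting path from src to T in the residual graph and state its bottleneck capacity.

Residual along src->valve->hub->T: src->valve: 5, valve->hub: 10, hub->T: 2.
Bottleneck = min = 2.

src->valve->hub->T, bottleneck 2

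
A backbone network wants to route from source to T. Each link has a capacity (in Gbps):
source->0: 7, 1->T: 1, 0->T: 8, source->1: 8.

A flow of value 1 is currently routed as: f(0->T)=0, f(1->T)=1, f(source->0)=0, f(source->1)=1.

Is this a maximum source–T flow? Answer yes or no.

No

Residual path source->0->T has bottleneck 7 > 0.
Pushing 7 along it raises the flow to 8, so the given flow is not maximum.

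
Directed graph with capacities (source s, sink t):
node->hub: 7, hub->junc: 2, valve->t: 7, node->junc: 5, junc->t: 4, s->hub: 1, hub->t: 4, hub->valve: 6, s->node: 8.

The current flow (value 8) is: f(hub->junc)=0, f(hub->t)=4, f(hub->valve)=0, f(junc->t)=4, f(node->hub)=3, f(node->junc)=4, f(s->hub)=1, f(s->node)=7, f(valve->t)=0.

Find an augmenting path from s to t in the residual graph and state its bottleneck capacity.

s->node->hub->valve->t, bottleneck 1

Residual along s->node->hub->valve->t: s->node: 1, node->hub: 4, hub->valve: 6, valve->t: 7.
Bottleneck = min = 1.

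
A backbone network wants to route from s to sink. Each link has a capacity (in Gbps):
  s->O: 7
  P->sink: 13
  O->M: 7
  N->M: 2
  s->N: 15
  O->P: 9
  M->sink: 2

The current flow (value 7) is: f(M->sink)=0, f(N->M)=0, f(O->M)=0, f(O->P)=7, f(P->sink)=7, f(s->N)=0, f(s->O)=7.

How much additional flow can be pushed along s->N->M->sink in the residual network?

2

Residual capacities along the path: s->N: 15, N->M: 2, M->sink: 2.
Minimum is 2.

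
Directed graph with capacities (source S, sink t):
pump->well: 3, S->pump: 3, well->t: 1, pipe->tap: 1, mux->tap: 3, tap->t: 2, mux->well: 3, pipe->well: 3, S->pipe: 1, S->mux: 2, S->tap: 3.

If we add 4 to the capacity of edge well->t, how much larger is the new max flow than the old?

Original max flow = 3.
After raising cap(well->t), augmenting paths through that edge carry 4 more units.
New max flow = 7. Increase = 4.

4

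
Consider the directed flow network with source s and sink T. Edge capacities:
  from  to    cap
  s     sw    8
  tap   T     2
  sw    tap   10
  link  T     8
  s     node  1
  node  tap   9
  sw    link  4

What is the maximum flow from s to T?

Augment s->sw->link->T: bottleneck 4. Total 4.
Augment s->sw->tap->T: bottleneck 2. Total 6.
No augmenting path remains in the residual graph.

6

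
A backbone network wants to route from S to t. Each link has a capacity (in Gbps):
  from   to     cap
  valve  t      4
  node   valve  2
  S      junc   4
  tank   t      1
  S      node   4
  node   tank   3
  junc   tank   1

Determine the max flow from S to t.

Augment S→junc→tank→t: bottleneck 1. Total 1.
Augment S→node→valve→t: bottleneck 2. Total 3.
No augmenting path remains in the residual graph.

3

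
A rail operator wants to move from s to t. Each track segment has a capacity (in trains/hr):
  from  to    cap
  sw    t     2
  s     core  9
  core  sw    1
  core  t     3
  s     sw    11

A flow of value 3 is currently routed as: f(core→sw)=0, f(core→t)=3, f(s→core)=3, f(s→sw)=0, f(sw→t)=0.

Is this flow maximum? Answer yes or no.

No

Residual path s→sw→t has bottleneck 2 > 0.
Pushing 2 along it raises the flow to 5, so the given flow is not maximum.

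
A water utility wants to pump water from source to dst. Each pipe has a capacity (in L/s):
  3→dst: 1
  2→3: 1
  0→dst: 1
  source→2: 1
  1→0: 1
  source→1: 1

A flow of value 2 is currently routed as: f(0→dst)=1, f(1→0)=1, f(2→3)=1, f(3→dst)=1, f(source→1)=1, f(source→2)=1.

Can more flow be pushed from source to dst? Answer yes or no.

No

Residual reachable from source: {source}; dst is not reachable.
Saturated cut: source→2, source→1 with total capacity 2 = current flow value. Flow is maximum.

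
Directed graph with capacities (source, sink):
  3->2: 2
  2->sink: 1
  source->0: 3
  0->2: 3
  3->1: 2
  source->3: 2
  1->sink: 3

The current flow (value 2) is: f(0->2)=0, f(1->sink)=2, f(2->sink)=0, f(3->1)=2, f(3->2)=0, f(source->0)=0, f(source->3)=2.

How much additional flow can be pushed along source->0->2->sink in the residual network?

1

Residual capacities along the path: source->0: 3, 0->2: 3, 2->sink: 1.
Minimum is 1.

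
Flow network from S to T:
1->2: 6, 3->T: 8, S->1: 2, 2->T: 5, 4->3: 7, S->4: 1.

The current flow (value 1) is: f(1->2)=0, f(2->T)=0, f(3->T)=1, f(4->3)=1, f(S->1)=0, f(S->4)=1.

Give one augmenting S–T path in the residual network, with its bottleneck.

S->1->2->T, bottleneck 2

Residual along S->1->2->T: S->1: 2, 1->2: 6, 2->T: 5.
Bottleneck = min = 2.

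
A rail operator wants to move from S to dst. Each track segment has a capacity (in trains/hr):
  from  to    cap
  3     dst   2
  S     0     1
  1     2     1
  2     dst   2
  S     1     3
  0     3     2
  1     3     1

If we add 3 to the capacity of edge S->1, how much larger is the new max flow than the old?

0

Original max flow = 3.
Edge S->1 does not cross the min cut (source side {1, S}), so extra capacity there cannot help.
New max flow = 3. Increase = 0.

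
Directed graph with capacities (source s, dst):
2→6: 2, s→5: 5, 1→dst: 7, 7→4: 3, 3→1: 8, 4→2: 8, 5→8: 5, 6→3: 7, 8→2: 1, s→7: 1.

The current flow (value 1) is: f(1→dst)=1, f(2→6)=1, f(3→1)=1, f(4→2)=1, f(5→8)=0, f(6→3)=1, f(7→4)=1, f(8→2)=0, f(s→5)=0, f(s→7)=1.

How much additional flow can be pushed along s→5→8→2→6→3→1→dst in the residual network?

1

Residual capacities along the path: s→5: 5, 5→8: 5, 8→2: 1, 2→6: 1, 6→3: 6, 3→1: 7, 1→dst: 6.
Minimum is 1.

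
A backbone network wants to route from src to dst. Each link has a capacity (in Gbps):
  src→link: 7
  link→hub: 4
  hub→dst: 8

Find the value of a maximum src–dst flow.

Augment src→link→hub→dst: bottleneck 4. Total 4.
No augmenting path remains in the residual graph.

4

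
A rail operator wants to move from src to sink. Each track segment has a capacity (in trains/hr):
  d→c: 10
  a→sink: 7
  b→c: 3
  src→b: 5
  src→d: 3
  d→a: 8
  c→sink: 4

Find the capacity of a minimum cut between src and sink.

6

Max flow = 6 (via 2 augmenting paths).
In the residual at optimum, the set reachable from src is {b, src}.
Cut edges: src→d (cap 3), b→c (cap 3). Sum = 6.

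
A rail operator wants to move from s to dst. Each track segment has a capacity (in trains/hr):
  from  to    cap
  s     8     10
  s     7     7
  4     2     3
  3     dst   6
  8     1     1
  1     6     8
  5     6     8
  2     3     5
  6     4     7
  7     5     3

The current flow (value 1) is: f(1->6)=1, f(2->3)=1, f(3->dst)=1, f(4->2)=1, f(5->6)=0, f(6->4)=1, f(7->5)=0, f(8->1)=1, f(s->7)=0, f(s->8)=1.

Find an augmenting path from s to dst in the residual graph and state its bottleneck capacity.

Residual along s->7->5->6->4->2->3->dst: s->7: 7, 7->5: 3, 5->6: 8, 6->4: 6, 4->2: 2, 2->3: 4, 3->dst: 5.
Bottleneck = min = 2.

s->7->5->6->4->2->3->dst, bottleneck 2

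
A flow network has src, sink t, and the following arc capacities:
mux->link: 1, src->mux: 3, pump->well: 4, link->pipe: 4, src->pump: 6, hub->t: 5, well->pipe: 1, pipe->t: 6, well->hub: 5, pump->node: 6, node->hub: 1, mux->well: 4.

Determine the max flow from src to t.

Augment src->pump->node->hub->t: bottleneck 1. Total 1.
Augment src->pump->well->hub->t: bottleneck 4. Total 5.
Augment src->mux->well->pipe->t: bottleneck 1. Total 6.
Augment src->mux->link->pipe->t: bottleneck 1. Total 7.
No augmenting path remains in the residual graph.

7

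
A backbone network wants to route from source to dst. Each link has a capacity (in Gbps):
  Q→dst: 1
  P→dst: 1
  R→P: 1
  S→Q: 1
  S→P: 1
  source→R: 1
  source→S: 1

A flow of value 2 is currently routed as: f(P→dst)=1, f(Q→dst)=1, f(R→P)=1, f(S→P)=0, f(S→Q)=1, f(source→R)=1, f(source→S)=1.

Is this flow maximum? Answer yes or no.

Residual reachable from source: {source}; dst is not reachable.
Saturated cut: source→S, source→R with total capacity 2 = current flow value. Flow is maximum.

Yes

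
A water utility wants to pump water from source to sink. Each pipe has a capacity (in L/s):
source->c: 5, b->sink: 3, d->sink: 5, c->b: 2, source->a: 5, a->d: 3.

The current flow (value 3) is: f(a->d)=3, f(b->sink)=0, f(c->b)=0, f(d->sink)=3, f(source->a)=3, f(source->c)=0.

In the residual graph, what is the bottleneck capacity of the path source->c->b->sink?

Residual capacities along the path: source->c: 5, c->b: 2, b->sink: 3.
Minimum is 2.

2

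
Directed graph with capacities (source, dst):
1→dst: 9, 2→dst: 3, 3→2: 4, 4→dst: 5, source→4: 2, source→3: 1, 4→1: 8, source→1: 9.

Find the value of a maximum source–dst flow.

12

Augment source→4→dst: bottleneck 2. Total 2.
Augment source→1→dst: bottleneck 9. Total 11.
Augment source→3→2→dst: bottleneck 1. Total 12.
No augmenting path remains in the residual graph.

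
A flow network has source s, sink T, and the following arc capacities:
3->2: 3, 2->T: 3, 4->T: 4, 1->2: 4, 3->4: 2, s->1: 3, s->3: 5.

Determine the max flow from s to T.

5

Augment s->1->2->T: bottleneck 3. Total 3.
Augment s->3->4->T: bottleneck 2. Total 5.
No augmenting path remains in the residual graph.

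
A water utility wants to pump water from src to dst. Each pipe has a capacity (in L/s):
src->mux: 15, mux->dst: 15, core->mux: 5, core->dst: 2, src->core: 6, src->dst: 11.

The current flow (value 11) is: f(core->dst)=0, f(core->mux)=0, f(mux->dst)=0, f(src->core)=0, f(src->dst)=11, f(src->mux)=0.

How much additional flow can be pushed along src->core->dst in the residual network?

2

Residual capacities along the path: src->core: 6, core->dst: 2.
Minimum is 2.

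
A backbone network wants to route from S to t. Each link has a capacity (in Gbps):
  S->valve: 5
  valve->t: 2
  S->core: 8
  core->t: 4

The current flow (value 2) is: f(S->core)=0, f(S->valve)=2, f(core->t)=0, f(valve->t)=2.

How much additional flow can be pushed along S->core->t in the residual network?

Residual capacities along the path: S->core: 8, core->t: 4.
Minimum is 4.

4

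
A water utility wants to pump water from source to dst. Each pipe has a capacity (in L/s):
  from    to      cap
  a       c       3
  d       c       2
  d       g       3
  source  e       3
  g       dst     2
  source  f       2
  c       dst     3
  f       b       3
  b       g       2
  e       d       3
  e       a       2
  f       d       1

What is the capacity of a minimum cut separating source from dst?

Max flow = 5 (via 4 augmenting paths).
In the residual at optimum, the set reachable from source is {source}.
Cut edges: source->e (cap 3), source->f (cap 2). Sum = 5.

5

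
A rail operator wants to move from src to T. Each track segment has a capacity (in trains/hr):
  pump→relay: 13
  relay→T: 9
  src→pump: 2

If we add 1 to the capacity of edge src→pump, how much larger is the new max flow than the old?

Original max flow = 2.
After raising cap(src→pump), augmenting paths through that edge carry 1 more unit.
New max flow = 3. Increase = 1.

1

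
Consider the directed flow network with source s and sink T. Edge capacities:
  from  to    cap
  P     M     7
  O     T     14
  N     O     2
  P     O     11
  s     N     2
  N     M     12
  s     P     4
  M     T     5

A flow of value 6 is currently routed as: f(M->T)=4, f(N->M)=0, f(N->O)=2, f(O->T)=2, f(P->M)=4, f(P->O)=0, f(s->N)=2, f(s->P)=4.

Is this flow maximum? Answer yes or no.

Yes

Residual reachable from s: {s}; T is not reachable.
Saturated cut: s->N, s->P with total capacity 6 = current flow value. Flow is maximum.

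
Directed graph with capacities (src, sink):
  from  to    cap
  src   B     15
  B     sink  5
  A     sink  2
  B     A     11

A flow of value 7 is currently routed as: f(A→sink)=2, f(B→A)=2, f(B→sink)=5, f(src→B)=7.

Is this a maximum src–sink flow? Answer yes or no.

Yes

Residual reachable from src: {A, B, src}; sink is not reachable.
Saturated cut: B→sink, A→sink with total capacity 7 = current flow value. Flow is maximum.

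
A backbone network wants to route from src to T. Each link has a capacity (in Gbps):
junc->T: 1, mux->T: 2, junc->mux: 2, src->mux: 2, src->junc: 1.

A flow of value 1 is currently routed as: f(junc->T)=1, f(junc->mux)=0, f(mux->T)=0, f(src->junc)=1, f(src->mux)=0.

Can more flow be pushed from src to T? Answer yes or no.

Yes

Residual path src->mux->T has bottleneck 2 > 0.
Pushing 2 along it raises the flow to 3, so the given flow is not maximum.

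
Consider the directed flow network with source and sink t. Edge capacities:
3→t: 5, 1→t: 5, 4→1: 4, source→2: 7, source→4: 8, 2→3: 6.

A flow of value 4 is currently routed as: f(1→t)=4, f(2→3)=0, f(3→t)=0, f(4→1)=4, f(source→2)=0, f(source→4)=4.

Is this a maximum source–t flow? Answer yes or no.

Residual path source→2→3→t has bottleneck 5 > 0.
Pushing 5 along it raises the flow to 9, so the given flow is not maximum.

No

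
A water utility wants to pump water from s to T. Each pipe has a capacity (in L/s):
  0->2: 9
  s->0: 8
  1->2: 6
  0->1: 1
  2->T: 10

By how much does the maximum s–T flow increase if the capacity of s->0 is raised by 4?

Original max flow = 8.
After raising cap(s->0), augmenting paths through that edge carry 2 more units.
New max flow = 10. Increase = 2.

2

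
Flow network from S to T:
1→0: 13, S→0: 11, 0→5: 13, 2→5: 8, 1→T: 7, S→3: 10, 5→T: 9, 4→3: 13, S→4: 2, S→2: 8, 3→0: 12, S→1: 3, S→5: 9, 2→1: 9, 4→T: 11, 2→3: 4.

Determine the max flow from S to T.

Augment S→4→T: bottleneck 2. Total 2.
Augment S→1→T: bottleneck 3. Total 5.
Augment S→5→T: bottleneck 9. Total 14.
Augment S→2→1→T: bottleneck 4. Total 18.
No augmenting path remains in the residual graph.

18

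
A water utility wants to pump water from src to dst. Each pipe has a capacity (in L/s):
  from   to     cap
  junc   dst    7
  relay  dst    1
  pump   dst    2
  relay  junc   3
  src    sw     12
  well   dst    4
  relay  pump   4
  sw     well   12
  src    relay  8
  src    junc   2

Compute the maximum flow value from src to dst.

Augment src→relay→dst: bottleneck 1. Total 1.
Augment src→junc→dst: bottleneck 2. Total 3.
Augment src→sw→well→dst: bottleneck 4. Total 7.
Augment src→relay→junc→dst: bottleneck 3. Total 10.
Augment src→relay→pump→dst: bottleneck 2. Total 12.
No augmenting path remains in the residual graph.

12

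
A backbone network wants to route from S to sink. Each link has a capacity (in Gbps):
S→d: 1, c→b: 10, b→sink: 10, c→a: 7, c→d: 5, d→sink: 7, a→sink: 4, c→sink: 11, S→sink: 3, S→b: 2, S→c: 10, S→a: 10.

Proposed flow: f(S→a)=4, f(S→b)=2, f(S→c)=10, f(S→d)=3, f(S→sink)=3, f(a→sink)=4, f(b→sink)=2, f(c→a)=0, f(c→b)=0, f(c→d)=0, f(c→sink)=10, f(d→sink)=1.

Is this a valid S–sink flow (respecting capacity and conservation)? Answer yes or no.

No

Capacity violated on S→d: flow 3 > capacity 1.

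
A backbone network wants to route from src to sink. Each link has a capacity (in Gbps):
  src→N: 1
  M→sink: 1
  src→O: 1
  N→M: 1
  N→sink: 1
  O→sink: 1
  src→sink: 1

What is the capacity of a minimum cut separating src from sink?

Max flow = 3 (via 3 augmenting paths).
In the residual at optimum, the set reachable from src is {src}.
Cut edges: src→N (cap 1), src→O (cap 1), src→sink (cap 1). Sum = 3.

3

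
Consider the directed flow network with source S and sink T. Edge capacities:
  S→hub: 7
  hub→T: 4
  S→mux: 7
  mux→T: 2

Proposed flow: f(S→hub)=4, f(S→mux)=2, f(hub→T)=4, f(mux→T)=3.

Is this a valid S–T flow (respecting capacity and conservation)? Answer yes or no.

No

Capacity violated on mux→T: flow 3 > capacity 2.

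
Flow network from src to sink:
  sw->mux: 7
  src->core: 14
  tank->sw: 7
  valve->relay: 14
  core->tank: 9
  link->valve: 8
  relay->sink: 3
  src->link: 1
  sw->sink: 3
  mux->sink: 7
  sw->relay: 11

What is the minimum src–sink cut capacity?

8

Max flow = 8 (via 3 augmenting paths).
In the residual at optimum, the set reachable from src is {core, src, tank}.
Cut edges: src->link (cap 1), tank->sw (cap 7). Sum = 8.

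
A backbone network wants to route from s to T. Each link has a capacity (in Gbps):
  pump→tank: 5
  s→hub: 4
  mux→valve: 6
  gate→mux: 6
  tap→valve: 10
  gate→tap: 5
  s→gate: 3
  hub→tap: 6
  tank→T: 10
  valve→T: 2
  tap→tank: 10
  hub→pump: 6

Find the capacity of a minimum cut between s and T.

7

Max flow = 7 (via 2 augmenting paths).
In the residual at optimum, the set reachable from s is {s}.
Cut edges: s→hub (cap 4), s→gate (cap 3). Sum = 7.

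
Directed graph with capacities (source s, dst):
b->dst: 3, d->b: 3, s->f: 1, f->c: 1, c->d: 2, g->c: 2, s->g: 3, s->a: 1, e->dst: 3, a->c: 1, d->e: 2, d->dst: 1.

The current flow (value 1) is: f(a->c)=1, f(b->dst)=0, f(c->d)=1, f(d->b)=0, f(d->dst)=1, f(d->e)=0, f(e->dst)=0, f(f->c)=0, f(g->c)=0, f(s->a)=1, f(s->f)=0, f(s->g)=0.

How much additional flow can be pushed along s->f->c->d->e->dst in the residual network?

Residual capacities along the path: s->f: 1, f->c: 1, c->d: 1, d->e: 2, e->dst: 3.
Minimum is 1.

1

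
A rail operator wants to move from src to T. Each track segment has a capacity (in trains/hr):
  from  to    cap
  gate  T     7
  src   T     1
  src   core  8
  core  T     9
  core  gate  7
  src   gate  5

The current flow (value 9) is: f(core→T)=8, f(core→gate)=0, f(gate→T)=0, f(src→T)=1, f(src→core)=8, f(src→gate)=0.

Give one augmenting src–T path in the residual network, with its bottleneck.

Residual along src→gate→T: src→gate: 5, gate→T: 7.
Bottleneck = min = 5.

src→gate→T, bottleneck 5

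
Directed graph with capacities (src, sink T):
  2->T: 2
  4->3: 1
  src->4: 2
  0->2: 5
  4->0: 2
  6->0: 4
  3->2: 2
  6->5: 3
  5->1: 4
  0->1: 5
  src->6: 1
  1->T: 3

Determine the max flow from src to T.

3

Augment src->4->3->2->T: bottleneck 1. Total 1.
Augment src->4->0->2->T: bottleneck 1. Total 2.
Augment src->6->0->1->T: bottleneck 1. Total 3.
No augmenting path remains in the residual graph.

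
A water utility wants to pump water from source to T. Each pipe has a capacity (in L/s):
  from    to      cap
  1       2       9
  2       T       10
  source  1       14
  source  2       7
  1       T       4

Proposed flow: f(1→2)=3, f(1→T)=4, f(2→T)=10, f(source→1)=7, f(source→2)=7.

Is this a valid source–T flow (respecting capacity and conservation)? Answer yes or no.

Every edge has 0 ≤ f(e) ≤ cap(e).
At each intermediate node, inflow equals outflow.

Yes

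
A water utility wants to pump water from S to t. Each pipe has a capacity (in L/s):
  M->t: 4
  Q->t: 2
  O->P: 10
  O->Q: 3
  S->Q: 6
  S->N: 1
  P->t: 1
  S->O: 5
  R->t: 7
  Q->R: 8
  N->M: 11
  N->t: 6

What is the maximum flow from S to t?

Augment S->N->t: bottleneck 1. Total 1.
Augment S->Q->t: bottleneck 2. Total 3.
Augment S->O->P->t: bottleneck 1. Total 4.
Augment S->Q->R->t: bottleneck 4. Total 8.
Augment S->O->Q->R->t: bottleneck 3. Total 11.
No augmenting path remains in the residual graph.

11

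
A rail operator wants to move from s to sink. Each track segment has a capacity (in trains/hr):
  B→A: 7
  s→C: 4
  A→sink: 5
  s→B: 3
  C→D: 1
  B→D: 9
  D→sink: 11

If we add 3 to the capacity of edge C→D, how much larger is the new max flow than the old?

3

Original max flow = 4.
After raising cap(C→D), augmenting paths through that edge carry 3 more units.
New max flow = 7. Increase = 3.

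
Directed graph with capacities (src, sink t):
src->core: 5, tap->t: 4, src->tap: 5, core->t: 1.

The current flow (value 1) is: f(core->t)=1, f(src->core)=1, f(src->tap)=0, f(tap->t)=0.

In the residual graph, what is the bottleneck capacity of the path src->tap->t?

4

Residual capacities along the path: src->tap: 5, tap->t: 4.
Minimum is 4.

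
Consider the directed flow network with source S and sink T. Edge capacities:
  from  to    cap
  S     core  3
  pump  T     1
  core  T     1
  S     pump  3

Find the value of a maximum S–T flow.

2

Augment S->core->T: bottleneck 1. Total 1.
Augment S->pump->T: bottleneck 1. Total 2.
No augmenting path remains in the residual graph.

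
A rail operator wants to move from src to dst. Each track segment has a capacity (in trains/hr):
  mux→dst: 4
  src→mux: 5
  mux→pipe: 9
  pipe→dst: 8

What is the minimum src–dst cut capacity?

Max flow = 5 (via 2 augmenting paths).
In the residual at optimum, the set reachable from src is {src}.
Cut edges: src→mux (cap 5). Sum = 5.

5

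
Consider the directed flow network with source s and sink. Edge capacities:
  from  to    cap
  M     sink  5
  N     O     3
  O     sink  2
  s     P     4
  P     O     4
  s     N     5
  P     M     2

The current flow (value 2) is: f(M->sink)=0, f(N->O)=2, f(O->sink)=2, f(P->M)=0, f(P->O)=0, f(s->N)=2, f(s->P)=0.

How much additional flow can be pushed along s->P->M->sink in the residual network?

Residual capacities along the path: s->P: 4, P->M: 2, M->sink: 5.
Minimum is 2.

2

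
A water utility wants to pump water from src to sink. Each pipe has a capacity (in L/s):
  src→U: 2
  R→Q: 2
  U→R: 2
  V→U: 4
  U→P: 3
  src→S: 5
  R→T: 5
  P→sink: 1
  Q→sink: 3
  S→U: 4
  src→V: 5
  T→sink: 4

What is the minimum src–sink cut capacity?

3

Max flow = 3 (via 3 augmenting paths).
In the residual at optimum, the set reachable from src is {P, S, U, V, src}.
Cut edges: U→R (cap 2), P→sink (cap 1). Sum = 3.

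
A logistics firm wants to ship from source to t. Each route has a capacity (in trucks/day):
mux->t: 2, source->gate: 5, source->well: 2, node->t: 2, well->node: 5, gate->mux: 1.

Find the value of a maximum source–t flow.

Augment source->gate->mux->t: bottleneck 1. Total 1.
Augment source->well->node->t: bottleneck 2. Total 3.
No augmenting path remains in the residual graph.

3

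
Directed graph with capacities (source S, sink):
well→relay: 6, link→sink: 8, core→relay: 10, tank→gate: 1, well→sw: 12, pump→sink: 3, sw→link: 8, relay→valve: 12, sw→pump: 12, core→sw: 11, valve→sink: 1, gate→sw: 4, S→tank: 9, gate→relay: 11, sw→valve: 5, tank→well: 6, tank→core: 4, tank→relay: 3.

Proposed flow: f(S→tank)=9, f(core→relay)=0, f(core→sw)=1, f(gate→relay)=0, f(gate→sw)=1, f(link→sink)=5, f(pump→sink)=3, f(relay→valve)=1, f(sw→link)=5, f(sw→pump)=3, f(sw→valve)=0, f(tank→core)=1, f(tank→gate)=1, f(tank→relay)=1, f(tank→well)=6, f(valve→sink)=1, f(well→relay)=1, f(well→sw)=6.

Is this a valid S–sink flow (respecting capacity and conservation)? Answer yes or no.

Conservation fails at well: inflow 6 ≠ outflow 7.

No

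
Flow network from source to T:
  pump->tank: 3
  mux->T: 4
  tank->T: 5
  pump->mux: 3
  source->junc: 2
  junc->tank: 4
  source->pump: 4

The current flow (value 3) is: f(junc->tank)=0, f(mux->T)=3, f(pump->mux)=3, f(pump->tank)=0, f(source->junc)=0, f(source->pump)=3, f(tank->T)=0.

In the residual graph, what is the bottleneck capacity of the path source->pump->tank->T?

Residual capacities along the path: source->pump: 1, pump->tank: 3, tank->T: 5.
Minimum is 1.

1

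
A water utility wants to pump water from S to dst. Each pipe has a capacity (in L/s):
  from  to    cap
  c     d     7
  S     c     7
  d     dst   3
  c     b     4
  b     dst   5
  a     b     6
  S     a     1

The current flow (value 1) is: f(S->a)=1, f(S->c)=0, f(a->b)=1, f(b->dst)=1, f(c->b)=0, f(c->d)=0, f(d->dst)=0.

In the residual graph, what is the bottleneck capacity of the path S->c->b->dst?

Residual capacities along the path: S->c: 7, c->b: 4, b->dst: 4.
Minimum is 4.

4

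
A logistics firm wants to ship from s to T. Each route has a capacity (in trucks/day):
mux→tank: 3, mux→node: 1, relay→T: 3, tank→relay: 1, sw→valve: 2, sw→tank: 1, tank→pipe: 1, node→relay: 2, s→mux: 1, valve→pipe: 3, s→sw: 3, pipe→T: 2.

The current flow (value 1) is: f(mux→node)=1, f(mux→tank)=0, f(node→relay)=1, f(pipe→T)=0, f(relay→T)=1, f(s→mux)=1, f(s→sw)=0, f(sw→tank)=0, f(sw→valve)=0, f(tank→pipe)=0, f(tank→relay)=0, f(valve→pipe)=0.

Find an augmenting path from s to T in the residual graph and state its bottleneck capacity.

s→sw→tank→relay→T, bottleneck 1

Residual along s→sw→tank→relay→T: s→sw: 3, sw→tank: 1, tank→relay: 1, relay→T: 2.
Bottleneck = min = 1.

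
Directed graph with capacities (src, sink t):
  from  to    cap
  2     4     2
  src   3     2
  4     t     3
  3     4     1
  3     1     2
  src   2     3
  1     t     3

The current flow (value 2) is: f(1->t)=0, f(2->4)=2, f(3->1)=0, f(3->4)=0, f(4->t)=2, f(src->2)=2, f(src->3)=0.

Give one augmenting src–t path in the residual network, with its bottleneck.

src->3->4->t, bottleneck 1

Residual along src->3->4->t: src->3: 2, 3->4: 1, 4->t: 1.
Bottleneck = min = 1.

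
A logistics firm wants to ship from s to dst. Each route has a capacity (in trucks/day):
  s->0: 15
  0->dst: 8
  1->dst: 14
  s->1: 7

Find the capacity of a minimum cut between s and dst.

Max flow = 15 (via 2 augmenting paths).
In the residual at optimum, the set reachable from s is {0, s}.
Cut edges: s->1 (cap 7), 0->dst (cap 8). Sum = 15.

15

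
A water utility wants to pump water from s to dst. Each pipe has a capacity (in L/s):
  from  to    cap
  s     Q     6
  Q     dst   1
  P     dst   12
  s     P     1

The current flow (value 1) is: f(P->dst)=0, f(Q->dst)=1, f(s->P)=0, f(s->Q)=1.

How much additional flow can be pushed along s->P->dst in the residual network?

1

Residual capacities along the path: s->P: 1, P->dst: 12.
Minimum is 1.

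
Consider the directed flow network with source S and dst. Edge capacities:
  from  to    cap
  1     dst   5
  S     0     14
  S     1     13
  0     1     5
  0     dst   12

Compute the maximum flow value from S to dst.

Augment S->0->dst: bottleneck 12. Total 12.
Augment S->1->dst: bottleneck 5. Total 17.
No augmenting path remains in the residual graph.

17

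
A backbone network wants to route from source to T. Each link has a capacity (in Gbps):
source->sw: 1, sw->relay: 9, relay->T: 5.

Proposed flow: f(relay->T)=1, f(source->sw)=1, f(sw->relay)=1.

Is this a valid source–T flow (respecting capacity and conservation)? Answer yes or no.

Yes

Every edge has 0 ≤ f(e) ≤ cap(e).
At each intermediate node, inflow equals outflow.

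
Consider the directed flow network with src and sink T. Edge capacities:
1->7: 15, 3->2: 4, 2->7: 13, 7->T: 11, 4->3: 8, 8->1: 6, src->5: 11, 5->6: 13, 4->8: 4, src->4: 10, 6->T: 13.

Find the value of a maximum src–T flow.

Augment src->5->6->T: bottleneck 11. Total 11.
Augment src->4->3->2->7->T: bottleneck 4. Total 15.
Augment src->4->8->1->7->T: bottleneck 4. Total 19.
No augmenting path remains in the residual graph.

19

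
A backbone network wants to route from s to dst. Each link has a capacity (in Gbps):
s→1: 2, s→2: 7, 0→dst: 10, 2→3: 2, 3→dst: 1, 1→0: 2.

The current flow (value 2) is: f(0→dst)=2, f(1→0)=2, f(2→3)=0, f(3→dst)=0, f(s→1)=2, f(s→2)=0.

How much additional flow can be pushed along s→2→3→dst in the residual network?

1

Residual capacities along the path: s→2: 7, 2→3: 2, 3→dst: 1.
Minimum is 1.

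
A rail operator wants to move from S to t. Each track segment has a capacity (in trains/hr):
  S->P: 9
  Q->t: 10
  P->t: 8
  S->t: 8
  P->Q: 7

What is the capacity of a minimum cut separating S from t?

17

Max flow = 17 (via 3 augmenting paths).
In the residual at optimum, the set reachable from S is {S}.
Cut edges: S->P (cap 9), S->t (cap 8). Sum = 17.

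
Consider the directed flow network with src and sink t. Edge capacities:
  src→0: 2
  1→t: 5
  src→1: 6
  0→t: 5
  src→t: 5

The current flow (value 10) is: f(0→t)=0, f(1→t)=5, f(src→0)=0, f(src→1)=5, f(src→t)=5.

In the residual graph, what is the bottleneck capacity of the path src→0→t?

2

Residual capacities along the path: src→0: 2, 0→t: 5.
Minimum is 2.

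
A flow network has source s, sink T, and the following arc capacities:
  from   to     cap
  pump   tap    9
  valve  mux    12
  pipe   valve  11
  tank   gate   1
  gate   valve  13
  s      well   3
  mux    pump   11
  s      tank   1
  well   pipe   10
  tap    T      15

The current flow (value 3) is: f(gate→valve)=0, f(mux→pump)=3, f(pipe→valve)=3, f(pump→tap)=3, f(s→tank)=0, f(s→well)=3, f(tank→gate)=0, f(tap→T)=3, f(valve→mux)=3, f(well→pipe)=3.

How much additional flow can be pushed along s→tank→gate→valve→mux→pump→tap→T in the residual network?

1

Residual capacities along the path: s→tank: 1, tank→gate: 1, gate→valve: 13, valve→mux: 9, mux→pump: 8, pump→tap: 6, tap→T: 12.
Minimum is 1.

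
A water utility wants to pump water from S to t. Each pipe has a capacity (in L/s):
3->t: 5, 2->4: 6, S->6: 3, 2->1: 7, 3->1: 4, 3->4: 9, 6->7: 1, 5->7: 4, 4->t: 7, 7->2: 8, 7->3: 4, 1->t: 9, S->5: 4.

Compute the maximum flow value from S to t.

5

Augment S->6->7->3->t: bottleneck 1. Total 1.
Augment S->5->7->3->t: bottleneck 3. Total 4.
Augment S->5->7->2->1->t: bottleneck 1. Total 5.
No augmenting path remains in the residual graph.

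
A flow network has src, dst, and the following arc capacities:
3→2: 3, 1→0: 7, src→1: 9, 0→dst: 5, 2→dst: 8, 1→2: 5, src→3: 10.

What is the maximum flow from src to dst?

12

Augment src→3→2→dst: bottleneck 3. Total 3.
Augment src→1→2→dst: bottleneck 5. Total 8.
Augment src→1→0→dst: bottleneck 4. Total 12.
No augmenting path remains in the residual graph.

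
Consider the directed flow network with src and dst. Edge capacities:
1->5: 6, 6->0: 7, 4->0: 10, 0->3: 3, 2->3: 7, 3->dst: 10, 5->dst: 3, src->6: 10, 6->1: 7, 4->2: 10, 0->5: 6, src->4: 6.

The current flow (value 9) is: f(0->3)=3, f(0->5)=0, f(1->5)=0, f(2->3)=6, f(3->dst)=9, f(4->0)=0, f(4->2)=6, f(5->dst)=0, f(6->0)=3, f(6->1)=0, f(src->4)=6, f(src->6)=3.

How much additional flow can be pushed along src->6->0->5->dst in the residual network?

Residual capacities along the path: src->6: 7, 6->0: 4, 0->5: 6, 5->dst: 3.
Minimum is 3.

3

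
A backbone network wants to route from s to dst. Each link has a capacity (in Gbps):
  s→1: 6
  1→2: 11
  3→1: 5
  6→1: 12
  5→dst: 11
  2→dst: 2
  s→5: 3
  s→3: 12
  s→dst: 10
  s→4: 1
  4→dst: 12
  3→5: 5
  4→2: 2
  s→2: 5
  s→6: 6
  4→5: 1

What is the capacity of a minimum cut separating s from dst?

21

Max flow = 21 (via 5 augmenting paths).
In the residual at optimum, the set reachable from s is {1, 2, 3, 6, s}.
Cut edges: s→4 (cap 1), s→5 (cap 3), s→dst (cap 10), 3→5 (cap 5), 2→dst (cap 2). Sum = 21.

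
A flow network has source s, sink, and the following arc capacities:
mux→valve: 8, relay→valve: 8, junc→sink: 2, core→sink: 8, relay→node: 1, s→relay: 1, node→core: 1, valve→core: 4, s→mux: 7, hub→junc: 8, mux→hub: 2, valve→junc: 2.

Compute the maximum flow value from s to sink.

7

Augment s→mux→hub→junc→sink: bottleneck 2. Total 2.
Augment s→mux→valve→core→sink: bottleneck 4. Total 6.
Augment s→relay→node→core→sink: bottleneck 1. Total 7.
No augmenting path remains in the residual graph.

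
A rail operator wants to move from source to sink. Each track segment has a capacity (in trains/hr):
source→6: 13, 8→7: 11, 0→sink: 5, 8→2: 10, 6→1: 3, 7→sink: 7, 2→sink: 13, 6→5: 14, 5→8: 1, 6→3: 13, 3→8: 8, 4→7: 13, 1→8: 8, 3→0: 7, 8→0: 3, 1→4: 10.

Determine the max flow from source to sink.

13

Augment source→6→3→0→sink: bottleneck 5. Total 5.
Augment source→6→3→8→7→sink: bottleneck 7. Total 12.
Augment source→6→3→8→2→sink: bottleneck 1. Total 13.
No augmenting path remains in the residual graph.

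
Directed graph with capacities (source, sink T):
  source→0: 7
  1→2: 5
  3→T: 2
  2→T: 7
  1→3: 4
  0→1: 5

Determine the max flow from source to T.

Augment source→0→1→3→T: bottleneck 2. Total 2.
Augment source→0→1→2→T: bottleneck 3. Total 5.
No augmenting path remains in the residual graph.

5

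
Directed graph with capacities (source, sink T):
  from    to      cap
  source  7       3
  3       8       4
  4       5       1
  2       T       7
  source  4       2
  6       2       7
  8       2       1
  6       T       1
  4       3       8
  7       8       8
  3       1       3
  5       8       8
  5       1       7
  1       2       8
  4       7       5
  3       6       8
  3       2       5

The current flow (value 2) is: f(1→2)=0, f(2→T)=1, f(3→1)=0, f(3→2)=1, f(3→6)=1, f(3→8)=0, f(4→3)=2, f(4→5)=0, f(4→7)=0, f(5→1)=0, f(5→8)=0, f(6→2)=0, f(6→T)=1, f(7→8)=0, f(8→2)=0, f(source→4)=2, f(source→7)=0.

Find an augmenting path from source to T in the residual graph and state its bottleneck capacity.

source→7→8→2→T, bottleneck 1

Residual along source→7→8→2→T: source→7: 3, 7→8: 8, 8→2: 1, 2→T: 6.
Bottleneck = min = 1.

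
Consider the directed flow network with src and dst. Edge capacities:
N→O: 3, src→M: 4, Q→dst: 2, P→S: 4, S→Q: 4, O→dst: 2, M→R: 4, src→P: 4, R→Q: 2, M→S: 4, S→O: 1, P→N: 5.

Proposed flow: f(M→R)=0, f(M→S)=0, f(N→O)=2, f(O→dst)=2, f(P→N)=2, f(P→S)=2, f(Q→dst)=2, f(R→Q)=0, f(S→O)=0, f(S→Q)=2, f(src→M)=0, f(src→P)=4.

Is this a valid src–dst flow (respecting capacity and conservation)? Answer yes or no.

Every edge has 0 ≤ f(e) ≤ cap(e).
At each intermediate node, inflow equals outflow.

Yes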